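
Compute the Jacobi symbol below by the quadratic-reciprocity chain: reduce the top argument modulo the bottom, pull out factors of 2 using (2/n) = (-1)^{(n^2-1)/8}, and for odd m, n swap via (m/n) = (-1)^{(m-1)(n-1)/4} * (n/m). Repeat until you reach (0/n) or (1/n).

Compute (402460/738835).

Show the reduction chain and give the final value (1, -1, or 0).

0

402460 = 2^2·100615; (2/738835) = -1 since 738835 mod 8 = 3, so (402460/738835) = (-1)^2·(100615/738835); sign now +1
reciprocity: (100615/738835) = -1·(738835/100615) since 100615 mod 4 = 3, 738835 mod 4 = 3; sign now -1
(738835/100615) = (34530/100615)   [reduce mod 100615]
34530 = 2^1·17265; (2/100615) = +1 since 100615 mod 8 = 7, so (34530/100615) = (+1)^1·(17265/100615); sign now -1
reciprocity: (17265/100615) = +1·(100615/17265) since 17265 mod 4 = 1, 100615 mod 4 = 3; sign now -1
(100615/17265) = (14290/17265)   [reduce mod 17265]
14290 = 2^1·7145; (2/17265) = +1 since 17265 mod 8 = 1, so (14290/17265) = (+1)^1·(7145/17265); sign now -1
reciprocity: (7145/17265) = +1·(17265/7145) since 7145 mod 4 = 1, 17265 mod 4 = 1; sign now -1
(17265/7145) = (2975/7145)   [reduce mod 7145]
reciprocity: (2975/7145) = +1·(7145/2975) since 2975 mod 4 = 3, 7145 mod 4 = 1; sign now -1
(7145/2975) = (1195/2975)   [reduce mod 2975]
reciprocity: (1195/2975) = -1·(2975/1195) since 1195 mod 4 = 3, 2975 mod 4 = 3; sign now +1
(2975/1195) = (585/1195)   [reduce mod 1195]
reciprocity: (585/1195) = +1·(1195/585) since 585 mod 4 = 1, 1195 mod 4 = 3; sign now +1
(1195/585) = (25/585)   [reduce mod 585]
reciprocity: (25/585) = +1·(585/25) since 25 mod 4 = 1, 585 mod 4 = 1; sign now +1
(585/25) = (10/25)   [reduce mod 25]
10 = 2^1·5; (2/25) = +1 since 25 mod 8 = 1, so (10/25) = (+1)^1·(5/25); sign now +1
reciprocity: (5/25) = +1·(25/5) since 5 mod 4 = 1, 25 mod 4 = 1; sign now +1
(25/5) = (0/5)   [reduce mod 5]
(0/5) = 0   [gcd(a, n) > 1]; final value = 0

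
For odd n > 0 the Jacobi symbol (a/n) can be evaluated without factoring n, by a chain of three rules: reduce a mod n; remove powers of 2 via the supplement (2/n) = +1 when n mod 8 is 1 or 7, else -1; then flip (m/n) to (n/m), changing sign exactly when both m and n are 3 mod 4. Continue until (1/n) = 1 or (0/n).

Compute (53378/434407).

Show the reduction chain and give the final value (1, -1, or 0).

factor out 2^1: 53378 = 2^1·26689; with 434407 mod 8 = 7, (2/434407) = +1; sign now +1; continue with (26689/434407)
flip (26689/434407) -> (434407/26689): both odd, 26689 mod 4 = 1, 434407 mod 4 = 3, so the flip contributes +1; sign now +1
(434407/26689): 434407 mod 26689 = 7383, so (434407/26689) = (7383/26689)
flip (7383/26689) -> (26689/7383): both odd, 7383 mod 4 = 3, 26689 mod 4 = 1, so the flip contributes +1; sign now +1
(26689/7383): 26689 mod 7383 = 4540, so (26689/7383) = (4540/7383)
factor out 2^2: 4540 = 2^2·1135; with 7383 mod 8 = 7, (2/7383) = +1; sign now +1; continue with (1135/7383)
flip (1135/7383) -> (7383/1135): both odd, 1135 mod 4 = 3, 7383 mod 4 = 3, so the flip contributes -1; sign now -1
(7383/1135): 7383 mod 1135 = 573, so (7383/1135) = (573/1135)
flip (573/1135) -> (1135/573): both odd, 573 mod 4 = 1, 1135 mod 4 = 3, so the flip contributes +1; sign now -1
(1135/573): 1135 mod 573 = 562, so (1135/573) = (562/573)
factor out 2^1: 562 = 2^1·281; with 573 mod 8 = 5, (2/573) = -1; sign now +1; continue with (281/573)
flip (281/573) -> (573/281): both odd, 281 mod 4 = 1, 573 mod 4 = 1, so the flip contributes +1; sign now +1
(573/281): 573 mod 281 = 11, so (573/281) = (11/281)
flip (11/281) -> (281/11): both odd, 11 mod 4 = 3, 281 mod 4 = 1, so the flip contributes +1; sign now +1
(281/11): 281 mod 11 = 6, so (281/11) = (6/11)
factor out 2^1: 6 = 2^1·3; with 11 mod 8 = 3, (2/11) = -1; sign now -1; continue with (3/11)
flip (3/11) -> (11/3): both odd, 3 mod 4 = 3, 11 mod 4 = 3, so the flip contributes -1; sign now +1
(11/3): 11 mod 3 = 2, so (11/3) = (2/3)
factor out 2^1: 2 = 2^1·1; with 3 mod 8 = 3, (2/3) = -1; sign now -1; continue with (1/3)
reached (1/3) = 1, so the symbol is -1

-1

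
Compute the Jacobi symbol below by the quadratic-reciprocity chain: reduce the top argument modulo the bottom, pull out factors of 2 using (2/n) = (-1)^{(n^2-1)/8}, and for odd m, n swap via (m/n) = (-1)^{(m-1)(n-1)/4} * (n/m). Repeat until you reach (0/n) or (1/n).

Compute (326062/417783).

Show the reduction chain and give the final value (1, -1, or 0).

1

factor out 2^1: 326062 = 2^1·163031; with 417783 mod 8 = 7, (2/417783) = +1; sign now +1; continue with (163031/417783)
flip (163031/417783) -> (417783/163031): both odd, 163031 mod 4 = 3, 417783 mod 4 = 3, so the flip contributes -1; sign now -1
(417783/163031): 417783 mod 163031 = 91721, so (417783/163031) = (91721/163031)
flip (91721/163031) -> (163031/91721): both odd, 91721 mod 4 = 1, 163031 mod 4 = 3, so the flip contributes +1; sign now -1
(163031/91721): 163031 mod 91721 = 71310, so (163031/91721) = (71310/91721)
factor out 2^1: 71310 = 2^1·35655; with 91721 mod 8 = 1, (2/91721) = +1; sign now -1; continue with (35655/91721)
flip (35655/91721) -> (91721/35655): both odd, 35655 mod 4 = 3, 91721 mod 4 = 1, so the flip contributes +1; sign now -1
(91721/35655): 91721 mod 35655 = 20411, so (91721/35655) = (20411/35655)
flip (20411/35655) -> (35655/20411): both odd, 20411 mod 4 = 3, 35655 mod 4 = 3, so the flip contributes -1; sign now +1
(35655/20411): 35655 mod 20411 = 15244, so (35655/20411) = (15244/20411)
factor out 2^2: 15244 = 2^2·3811; with 20411 mod 8 = 3, (2/20411) = -1; sign now +1; continue with (3811/20411)
flip (3811/20411) -> (20411/3811): both odd, 3811 mod 4 = 3, 20411 mod 4 = 3, so the flip contributes -1; sign now -1
(20411/3811): 20411 mod 3811 = 1356, so (20411/3811) = (1356/3811)
factor out 2^2: 1356 = 2^2·339; with 3811 mod 8 = 3, (2/3811) = -1; sign now -1; continue with (339/3811)
flip (339/3811) -> (3811/339): both odd, 339 mod 4 = 3, 3811 mod 4 = 3, so the flip contributes -1; sign now +1
(3811/339): 3811 mod 339 = 82, so (3811/339) = (82/339)
factor out 2^1: 82 = 2^1·41; with 339 mod 8 = 3, (2/339) = -1; sign now -1; continue with (41/339)
flip (41/339) -> (339/41): both odd, 41 mod 4 = 1, 339 mod 4 = 3, so the flip contributes +1; sign now -1
(339/41): 339 mod 41 = 11, so (339/41) = (11/41)
flip (11/41) -> (41/11): both odd, 11 mod 4 = 3, 41 mod 4 = 1, so the flip contributes +1; sign now -1
(41/11): 41 mod 11 = 8, so (41/11) = (8/11)
factor out 2^3: 8 = 2^3·1; with 11 mod 8 = 3, (2/11) = -1; sign now +1; continue with (1/11)
reached (1/11) = 1, so the symbol is +1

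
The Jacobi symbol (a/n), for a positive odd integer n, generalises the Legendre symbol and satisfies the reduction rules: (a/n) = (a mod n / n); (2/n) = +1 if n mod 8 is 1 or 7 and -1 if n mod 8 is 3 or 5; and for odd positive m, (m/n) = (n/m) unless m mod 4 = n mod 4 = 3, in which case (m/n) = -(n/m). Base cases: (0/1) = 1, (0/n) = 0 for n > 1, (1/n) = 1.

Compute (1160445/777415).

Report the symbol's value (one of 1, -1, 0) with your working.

0

(1160445/777415): 1160445 mod 777415 = 383030, so (1160445/777415) = (383030/777415)
factor out 2^1: 383030 = 2^1·191515; with 777415 mod 8 = 7, (2/777415) = +1; sign now +1; continue with (191515/777415)
flip (191515/777415) -> (777415/191515): both odd, 191515 mod 4 = 3, 777415 mod 4 = 3, so the flip contributes -1; sign now -1
(777415/191515): 777415 mod 191515 = 11355, so (777415/191515) = (11355/191515)
flip (11355/191515) -> (191515/11355): both odd, 11355 mod 4 = 3, 191515 mod 4 = 3, so the flip contributes -1; sign now +1
(191515/11355): 191515 mod 11355 = 9835, so (191515/11355) = (9835/11355)
flip (9835/11355) -> (11355/9835): both odd, 9835 mod 4 = 3, 11355 mod 4 = 3, so the flip contributes -1; sign now -1
(11355/9835): 11355 mod 9835 = 1520, so (11355/9835) = (1520/9835)
factor out 2^4: 1520 = 2^4·95; with 9835 mod 8 = 3, (2/9835) = -1; sign now -1; continue with (95/9835)
flip (95/9835) -> (9835/95): both odd, 95 mod 4 = 3, 9835 mod 4 = 3, so the flip contributes -1; sign now +1
(9835/95): 9835 mod 95 = 50, so (9835/95) = (50/95)
factor out 2^1: 50 = 2^1·25; with 95 mod 8 = 7, (2/95) = +1; sign now +1; continue with (25/95)
flip (25/95) -> (95/25): both odd, 25 mod 4 = 1, 95 mod 4 = 3, so the flip contributes +1; sign now +1
(95/25): 95 mod 25 = 20, so (95/25) = (20/25)
factor out 2^2: 20 = 2^2·5; with 25 mod 8 = 1, (2/25) = +1; sign now +1; continue with (5/25)
flip (5/25) -> (25/5): both odd, 5 mod 4 = 1, 25 mod 4 = 1, so the flip contributes +1; sign now +1
(25/5): 25 mod 5 = 0, so (25/5) = (0/5)
reached (0/5); gcd(a, n) > 1, so (0/5) = 0 and the symbol is 0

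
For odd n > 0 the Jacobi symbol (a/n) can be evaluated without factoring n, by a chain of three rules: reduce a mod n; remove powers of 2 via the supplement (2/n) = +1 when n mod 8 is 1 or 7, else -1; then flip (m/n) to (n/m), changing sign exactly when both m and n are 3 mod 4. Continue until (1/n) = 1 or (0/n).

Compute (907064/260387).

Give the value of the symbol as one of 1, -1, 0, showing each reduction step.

1

(907064/260387) = (125903/260387)   [reduce mod 260387]
reciprocity: (125903/260387) = -1·(260387/125903) since 125903 mod 4 = 3, 260387 mod 4 = 3; sign now -1
(260387/125903) = (8581/125903)   [reduce mod 125903]
reciprocity: (8581/125903) = +1·(125903/8581) since 8581 mod 4 = 1, 125903 mod 4 = 3; sign now -1
(125903/8581) = (5769/8581)   [reduce mod 8581]
reciprocity: (5769/8581) = +1·(8581/5769) since 5769 mod 4 = 1, 8581 mod 4 = 1; sign now -1
(8581/5769) = (2812/5769)   [reduce mod 5769]
2812 = 2^2·703; (2/5769) = +1 since 5769 mod 8 = 1, so (2812/5769) = (+1)^2·(703/5769); sign now -1
reciprocity: (703/5769) = +1·(5769/703) since 703 mod 4 = 3, 5769 mod 4 = 1; sign now -1
(5769/703) = (145/703)   [reduce mod 703]
reciprocity: (145/703) = +1·(703/145) since 145 mod 4 = 1, 703 mod 4 = 3; sign now -1
(703/145) = (123/145)   [reduce mod 145]
reciprocity: (123/145) = +1·(145/123) since 123 mod 4 = 3, 145 mod 4 = 1; sign now -1
(145/123) = (22/123)   [reduce mod 123]
22 = 2^1·11; (2/123) = -1 since 123 mod 8 = 3, so (22/123) = (-1)^1·(11/123); sign now +1
reciprocity: (11/123) = -1·(123/11) since 11 mod 4 = 3, 123 mod 4 = 3; sign now -1
(123/11) = (2/11)   [reduce mod 11]
2 = 2^1·1; (2/11) = -1 since 11 mod 8 = 3, so (2/11) = (-1)^1·(1/11); sign now +1
(1/11) = 1; final value = sign = +1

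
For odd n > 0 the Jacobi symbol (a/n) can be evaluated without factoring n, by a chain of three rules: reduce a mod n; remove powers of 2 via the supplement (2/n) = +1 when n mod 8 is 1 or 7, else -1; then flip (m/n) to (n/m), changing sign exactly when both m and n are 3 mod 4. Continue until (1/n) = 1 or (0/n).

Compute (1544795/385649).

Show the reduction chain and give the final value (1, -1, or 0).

-1

(1544795/385649) = (2199/385649)   [reduce mod 385649]
reciprocity: (2199/385649) = +1·(385649/2199) since 2199 mod 4 = 3, 385649 mod 4 = 1; sign now +1
(385649/2199) = (824/2199)   [reduce mod 2199]
824 = 2^3·103; (2/2199) = +1 since 2199 mod 8 = 7, so (824/2199) = (+1)^3·(103/2199); sign now +1
reciprocity: (103/2199) = -1·(2199/103) since 103 mod 4 = 3, 2199 mod 4 = 3; sign now -1
(2199/103) = (36/103)   [reduce mod 103]
36 = 2^2·9; (2/103) = +1 since 103 mod 8 = 7, so (36/103) = (+1)^2·(9/103); sign now -1
reciprocity: (9/103) = +1·(103/9) since 9 mod 4 = 1, 103 mod 4 = 3; sign now -1
(103/9) = (4/9)   [reduce mod 9]
4 = 2^2·1; (2/9) = +1 since 9 mod 8 = 1, so (4/9) = (+1)^2·(1/9); sign now -1
(1/9) = 1; final value = sign = -1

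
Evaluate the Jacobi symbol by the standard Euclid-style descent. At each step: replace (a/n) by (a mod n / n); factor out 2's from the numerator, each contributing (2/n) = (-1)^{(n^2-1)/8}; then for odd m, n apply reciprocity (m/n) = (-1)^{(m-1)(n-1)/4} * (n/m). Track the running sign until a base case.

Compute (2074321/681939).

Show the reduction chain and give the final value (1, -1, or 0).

(2074321/681939): 2074321 mod 681939 = 28504, so (2074321/681939) = (28504/681939)
factor out 2^3: 28504 = 2^3·3563; with 681939 mod 8 = 3, (2/681939) = -1; sign now -1; continue with (3563/681939)
flip (3563/681939) -> (681939/3563): both odd, 3563 mod 4 = 3, 681939 mod 4 = 3, so the flip contributes -1; sign now +1
(681939/3563): 681939 mod 3563 = 1406, so (681939/3563) = (1406/3563)
factor out 2^1: 1406 = 2^1·703; with 3563 mod 8 = 3, (2/3563) = -1; sign now -1; continue with (703/3563)
flip (703/3563) -> (3563/703): both odd, 703 mod 4 = 3, 3563 mod 4 = 3, so the flip contributes -1; sign now +1
(3563/703): 3563 mod 703 = 48, so (3563/703) = (48/703)
factor out 2^4: 48 = 2^4·3; with 703 mod 8 = 7, (2/703) = +1; sign now +1; continue with (3/703)
flip (3/703) -> (703/3): both odd, 3 mod 4 = 3, 703 mod 4 = 3, so the flip contributes -1; sign now -1
(703/3): 703 mod 3 = 1, so (703/3) = (1/3)
reached (1/3) = 1, so the symbol is -1

-1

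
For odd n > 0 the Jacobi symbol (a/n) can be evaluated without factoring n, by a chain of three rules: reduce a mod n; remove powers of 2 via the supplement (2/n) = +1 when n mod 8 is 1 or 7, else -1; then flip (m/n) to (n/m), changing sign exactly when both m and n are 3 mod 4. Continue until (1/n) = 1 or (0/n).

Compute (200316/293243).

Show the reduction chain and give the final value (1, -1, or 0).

200316 = 2^2·50079; (2/293243) = -1 since 293243 mod 8 = 3, so (200316/293243) = (-1)^2·(50079/293243); sign now +1
reciprocity: (50079/293243) = -1·(293243/50079) since 50079 mod 4 = 3, 293243 mod 4 = 3; sign now -1
(293243/50079) = (42848/50079)   [reduce mod 50079]
42848 = 2^5·1339; (2/50079) = +1 since 50079 mod 8 = 7, so (42848/50079) = (+1)^5·(1339/50079); sign now -1
reciprocity: (1339/50079) = -1·(50079/1339) since 1339 mod 4 = 3, 50079 mod 4 = 3; sign now +1
(50079/1339) = (536/1339)   [reduce mod 1339]
536 = 2^3·67; (2/1339) = -1 since 1339 mod 8 = 3, so (536/1339) = (-1)^3·(67/1339); sign now -1
reciprocity: (67/1339) = -1·(1339/67) since 67 mod 4 = 3, 1339 mod 4 = 3; sign now +1
(1339/67) = (66/67)   [reduce mod 67]
66 = 2^1·33; (2/67) = -1 since 67 mod 8 = 3, so (66/67) = (-1)^1·(33/67); sign now -1
reciprocity: (33/67) = +1·(67/33) since 33 mod 4 = 1, 67 mod 4 = 3; sign now -1
(67/33) = (1/33)   [reduce mod 33]
(1/33) = 1; final value = sign = -1

-1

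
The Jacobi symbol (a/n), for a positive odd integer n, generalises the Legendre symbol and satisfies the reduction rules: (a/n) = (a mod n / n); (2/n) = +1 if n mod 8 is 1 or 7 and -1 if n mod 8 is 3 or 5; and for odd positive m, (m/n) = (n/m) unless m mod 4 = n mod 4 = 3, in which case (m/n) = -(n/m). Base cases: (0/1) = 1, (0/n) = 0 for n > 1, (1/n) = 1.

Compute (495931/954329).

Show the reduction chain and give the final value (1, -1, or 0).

-1

flip (495931/954329) -> (954329/495931): both odd, 495931 mod 4 = 3, 954329 mod 4 = 1, so the flip contributes +1; sign now +1
(954329/495931): 954329 mod 495931 = 458398, so (954329/495931) = (458398/495931)
factor out 2^1: 458398 = 2^1·229199; with 495931 mod 8 = 3, (2/495931) = -1; sign now -1; continue with (229199/495931)
flip (229199/495931) -> (495931/229199): both odd, 229199 mod 4 = 3, 495931 mod 4 = 3, so the flip contributes -1; sign now +1
(495931/229199): 495931 mod 229199 = 37533, so (495931/229199) = (37533/229199)
flip (37533/229199) -> (229199/37533): both odd, 37533 mod 4 = 1, 229199 mod 4 = 3, so the flip contributes +1; sign now +1
(229199/37533): 229199 mod 37533 = 4001, so (229199/37533) = (4001/37533)
flip (4001/37533) -> (37533/4001): both odd, 4001 mod 4 = 1, 37533 mod 4 = 1, so the flip contributes +1; sign now +1
(37533/4001): 37533 mod 4001 = 1524, so (37533/4001) = (1524/4001)
factor out 2^2: 1524 = 2^2·381; with 4001 mod 8 = 1, (2/4001) = +1; sign now +1; continue with (381/4001)
flip (381/4001) -> (4001/381): both odd, 381 mod 4 = 1, 4001 mod 4 = 1, so the flip contributes +1; sign now +1
(4001/381): 4001 mod 381 = 191, so (4001/381) = (191/381)
flip (191/381) -> (381/191): both odd, 191 mod 4 = 3, 381 mod 4 = 1, so the flip contributes +1; sign now +1
(381/191): 381 mod 191 = 190, so (381/191) = (190/191)
factor out 2^1: 190 = 2^1·95; with 191 mod 8 = 7, (2/191) = +1; sign now +1; continue with (95/191)
flip (95/191) -> (191/95): both odd, 95 mod 4 = 3, 191 mod 4 = 3, so the flip contributes -1; sign now -1
(191/95): 191 mod 95 = 1, so (191/95) = (1/95)
reached (1/95) = 1, so the symbol is -1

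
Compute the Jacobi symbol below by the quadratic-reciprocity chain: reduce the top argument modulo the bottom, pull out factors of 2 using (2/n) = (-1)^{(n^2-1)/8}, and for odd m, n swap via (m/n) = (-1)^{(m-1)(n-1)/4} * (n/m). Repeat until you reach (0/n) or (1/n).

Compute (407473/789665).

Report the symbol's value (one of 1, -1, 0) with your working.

flip (407473/789665) -> (789665/407473): both odd, 407473 mod 4 = 1, 789665 mod 4 = 1, so the flip contributes +1; sign now +1
(789665/407473): 789665 mod 407473 = 382192, so (789665/407473) = (382192/407473)
factor out 2^4: 382192 = 2^4·23887; with 407473 mod 8 = 1, (2/407473) = +1; sign now +1; continue with (23887/407473)
flip (23887/407473) -> (407473/23887): both odd, 23887 mod 4 = 3, 407473 mod 4 = 1, so the flip contributes +1; sign now +1
(407473/23887): 407473 mod 23887 = 1394, so (407473/23887) = (1394/23887)
factor out 2^1: 1394 = 2^1·697; with 23887 mod 8 = 7, (2/23887) = +1; sign now +1; continue with (697/23887)
flip (697/23887) -> (23887/697): both odd, 697 mod 4 = 1, 23887 mod 4 = 3, so the flip contributes +1; sign now +1
(23887/697): 23887 mod 697 = 189, so (23887/697) = (189/697)
flip (189/697) -> (697/189): both odd, 189 mod 4 = 1, 697 mod 4 = 1, so the flip contributes +1; sign now +1
(697/189): 697 mod 189 = 130, so (697/189) = (130/189)
factor out 2^1: 130 = 2^1·65; with 189 mod 8 = 5, (2/189) = -1; sign now -1; continue with (65/189)
flip (65/189) -> (189/65): both odd, 65 mod 4 = 1, 189 mod 4 = 1, so the flip contributes +1; sign now -1
(189/65): 189 mod 65 = 59, so (189/65) = (59/65)
flip (59/65) -> (65/59): both odd, 59 mod 4 = 3, 65 mod 4 = 1, so the flip contributes +1; sign now -1
(65/59): 65 mod 59 = 6, so (65/59) = (6/59)
factor out 2^1: 6 = 2^1·3; with 59 mod 8 = 3, (2/59) = -1; sign now +1; continue with (3/59)
flip (3/59) -> (59/3): both odd, 3 mod 4 = 3, 59 mod 4 = 3, so the flip contributes -1; sign now -1
(59/3): 59 mod 3 = 2, so (59/3) = (2/3)
factor out 2^1: 2 = 2^1·1; with 3 mod 8 = 3, (2/3) = -1; sign now +1; continue with (1/3)
reached (1/3) = 1, so the symbol is +1

1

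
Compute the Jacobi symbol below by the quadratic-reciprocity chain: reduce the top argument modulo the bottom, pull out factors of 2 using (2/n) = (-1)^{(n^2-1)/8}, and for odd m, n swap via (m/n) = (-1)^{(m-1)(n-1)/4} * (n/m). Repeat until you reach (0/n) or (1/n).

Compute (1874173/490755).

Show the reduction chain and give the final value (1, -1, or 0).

-1

(1874173/490755) = (401908/490755)   [reduce mod 490755]
401908 = 2^2·100477; (2/490755) = -1 since 490755 mod 8 = 3, so (401908/490755) = (-1)^2·(100477/490755); sign now +1
reciprocity: (100477/490755) = +1·(490755/100477) since 100477 mod 4 = 1, 490755 mod 4 = 3; sign now +1
(490755/100477) = (88847/100477)   [reduce mod 100477]
reciprocity: (88847/100477) = +1·(100477/88847) since 88847 mod 4 = 3, 100477 mod 4 = 1; sign now +1
(100477/88847) = (11630/88847)   [reduce mod 88847]
11630 = 2^1·5815; (2/88847) = +1 since 88847 mod 8 = 7, so (11630/88847) = (+1)^1·(5815/88847); sign now +1
reciprocity: (5815/88847) = -1·(88847/5815) since 5815 mod 4 = 3, 88847 mod 4 = 3; sign now -1
(88847/5815) = (1622/5815)   [reduce mod 5815]
1622 = 2^1·811; (2/5815) = +1 since 5815 mod 8 = 7, so (1622/5815) = (+1)^1·(811/5815); sign now -1
reciprocity: (811/5815) = -1·(5815/811) since 811 mod 4 = 3, 5815 mod 4 = 3; sign now +1
(5815/811) = (138/811)   [reduce mod 811]
138 = 2^1·69; (2/811) = -1 since 811 mod 8 = 3, so (138/811) = (-1)^1·(69/811); sign now -1
reciprocity: (69/811) = +1·(811/69) since 69 mod 4 = 1, 811 mod 4 = 3; sign now -1
(811/69) = (52/69)   [reduce mod 69]
52 = 2^2·13; (2/69) = -1 since 69 mod 8 = 5, so (52/69) = (-1)^2·(13/69); sign now -1
reciprocity: (13/69) = +1·(69/13) since 13 mod 4 = 1, 69 mod 4 = 1; sign now -1
(69/13) = (4/13)   [reduce mod 13]
4 = 2^2·1; (2/13) = -1 since 13 mod 8 = 5, so (4/13) = (-1)^2·(1/13); sign now -1
(1/13) = 1; final value = sign = -1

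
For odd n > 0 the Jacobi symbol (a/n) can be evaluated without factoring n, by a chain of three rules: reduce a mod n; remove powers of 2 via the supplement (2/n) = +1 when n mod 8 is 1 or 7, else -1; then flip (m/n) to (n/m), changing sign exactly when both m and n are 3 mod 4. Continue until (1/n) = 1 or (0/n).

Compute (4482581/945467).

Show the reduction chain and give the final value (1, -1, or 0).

0

(4482581/945467) = (700713/945467)   [reduce mod 945467]
reciprocity: (700713/945467) = +1·(945467/700713) since 700713 mod 4 = 1, 945467 mod 4 = 3; sign now +1
(945467/700713) = (244754/700713)   [reduce mod 700713]
244754 = 2^1·122377; (2/700713) = +1 since 700713 mod 8 = 1, so (244754/700713) = (+1)^1·(122377/700713); sign now +1
reciprocity: (122377/700713) = +1·(700713/122377) since 122377 mod 4 = 1, 700713 mod 4 = 1; sign now +1
(700713/122377) = (88828/122377)   [reduce mod 122377]
88828 = 2^2·22207; (2/122377) = +1 since 122377 mod 8 = 1, so (88828/122377) = (+1)^2·(22207/122377); sign now +1
reciprocity: (22207/122377) = +1·(122377/22207) since 22207 mod 4 = 3, 122377 mod 4 = 1; sign now +1
(122377/22207) = (11342/22207)   [reduce mod 22207]
11342 = 2^1·5671; (2/22207) = +1 since 22207 mod 8 = 7, so (11342/22207) = (+1)^1·(5671/22207); sign now +1
reciprocity: (5671/22207) = -1·(22207/5671) since 5671 mod 4 = 3, 22207 mod 4 = 3; sign now -1
(22207/5671) = (5194/5671)   [reduce mod 5671]
5194 = 2^1·2597; (2/5671) = +1 since 5671 mod 8 = 7, so (5194/5671) = (+1)^1·(2597/5671); sign now -1
reciprocity: (2597/5671) = +1·(5671/2597) since 2597 mod 4 = 1, 5671 mod 4 = 3; sign now -1
(5671/2597) = (477/2597)   [reduce mod 2597]
reciprocity: (477/2597) = +1·(2597/477) since 477 mod 4 = 1, 2597 mod 4 = 1; sign now -1
(2597/477) = (212/477)   [reduce mod 477]
212 = 2^2·53; (2/477) = -1 since 477 mod 8 = 5, so (212/477) = (-1)^2·(53/477); sign now -1
reciprocity: (53/477) = +1·(477/53) since 53 mod 4 = 1, 477 mod 4 = 1; sign now -1
(477/53) = (0/53)   [reduce mod 53]
(0/53) = 0   [gcd(a, n) > 1]; final value = 0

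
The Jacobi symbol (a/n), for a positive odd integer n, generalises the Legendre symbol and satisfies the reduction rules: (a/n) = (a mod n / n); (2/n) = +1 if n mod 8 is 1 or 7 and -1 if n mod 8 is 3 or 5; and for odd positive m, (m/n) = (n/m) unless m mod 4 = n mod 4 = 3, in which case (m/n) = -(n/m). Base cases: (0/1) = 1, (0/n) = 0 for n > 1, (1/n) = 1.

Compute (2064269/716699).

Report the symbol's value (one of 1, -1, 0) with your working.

(2064269/716699) = (630871/716699)   [reduce mod 716699]
reciprocity: (630871/716699) = -1·(716699/630871) since 630871 mod 4 = 3, 716699 mod 4 = 3; sign now -1
(716699/630871) = (85828/630871)   [reduce mod 630871]
85828 = 2^2·21457; (2/630871) = +1 since 630871 mod 8 = 7, so (85828/630871) = (+1)^2·(21457/630871); sign now -1
reciprocity: (21457/630871) = +1·(630871/21457) since 21457 mod 4 = 1, 630871 mod 4 = 3; sign now -1
(630871/21457) = (8618/21457)   [reduce mod 21457]
8618 = 2^1·4309; (2/21457) = +1 since 21457 mod 8 = 1, so (8618/21457) = (+1)^1·(4309/21457); sign now -1
reciprocity: (4309/21457) = +1·(21457/4309) since 4309 mod 4 = 1, 21457 mod 4 = 1; sign now -1
(21457/4309) = (4221/4309)   [reduce mod 4309]
reciprocity: (4221/4309) = +1·(4309/4221) since 4221 mod 4 = 1, 4309 mod 4 = 1; sign now -1
(4309/4221) = (88/4221)   [reduce mod 4221]
88 = 2^3·11; (2/4221) = -1 since 4221 mod 8 = 5, so (88/4221) = (-1)^3·(11/4221); sign now +1
reciprocity: (11/4221) = +1·(4221/11) since 11 mod 4 = 3, 4221 mod 4 = 1; sign now +1
(4221/11) = (8/11)   [reduce mod 11]
8 = 2^3·1; (2/11) = -1 since 11 mod 8 = 3, so (8/11) = (-1)^3·(1/11); sign now -1
(1/11) = 1; final value = sign = -1

-1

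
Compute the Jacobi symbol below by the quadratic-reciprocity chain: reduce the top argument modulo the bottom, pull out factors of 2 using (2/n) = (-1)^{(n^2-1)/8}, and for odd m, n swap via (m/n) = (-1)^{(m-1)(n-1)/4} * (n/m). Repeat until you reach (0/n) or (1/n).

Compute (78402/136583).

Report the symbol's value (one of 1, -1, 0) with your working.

0

78402 = 2^1·39201; (2/136583) = +1 since 136583 mod 8 = 7, so (78402/136583) = (+1)^1·(39201/136583); sign now +1
reciprocity: (39201/136583) = +1·(136583/39201) since 39201 mod 4 = 1, 136583 mod 4 = 3; sign now +1
(136583/39201) = (18980/39201)   [reduce mod 39201]
18980 = 2^2·4745; (2/39201) = +1 since 39201 mod 8 = 1, so (18980/39201) = (+1)^2·(4745/39201); sign now +1
reciprocity: (4745/39201) = +1·(39201/4745) since 4745 mod 4 = 1, 39201 mod 4 = 1; sign now +1
(39201/4745) = (1241/4745)   [reduce mod 4745]
reciprocity: (1241/4745) = +1·(4745/1241) since 1241 mod 4 = 1, 4745 mod 4 = 1; sign now +1
(4745/1241) = (1022/1241)   [reduce mod 1241]
1022 = 2^1·511; (2/1241) = +1 since 1241 mod 8 = 1, so (1022/1241) = (+1)^1·(511/1241); sign now +1
reciprocity: (511/1241) = +1·(1241/511) since 511 mod 4 = 3, 1241 mod 4 = 1; sign now +1
(1241/511) = (219/511)   [reduce mod 511]
reciprocity: (219/511) = -1·(511/219) since 219 mod 4 = 3, 511 mod 4 = 3; sign now -1
(511/219) = (73/219)   [reduce mod 219]
reciprocity: (73/219) = +1·(219/73) since 73 mod 4 = 1, 219 mod 4 = 3; sign now -1
(219/73) = (0/73)   [reduce mod 73]
(0/73) = 0   [gcd(a, n) > 1]; final value = 0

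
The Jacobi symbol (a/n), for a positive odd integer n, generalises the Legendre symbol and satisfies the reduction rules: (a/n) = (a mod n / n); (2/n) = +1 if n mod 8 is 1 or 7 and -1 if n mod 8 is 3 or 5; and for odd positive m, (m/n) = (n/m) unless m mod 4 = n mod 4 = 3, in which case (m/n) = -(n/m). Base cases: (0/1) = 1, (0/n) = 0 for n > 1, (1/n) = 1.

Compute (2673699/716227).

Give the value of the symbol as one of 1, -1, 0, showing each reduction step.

(2673699/716227): 2673699 mod 716227 = 525018, so (2673699/716227) = (525018/716227)
factor out 2^1: 525018 = 2^1·262509; with 716227 mod 8 = 3, (2/716227) = -1; sign now -1; continue with (262509/716227)
flip (262509/716227) -> (716227/262509): both odd, 262509 mod 4 = 1, 716227 mod 4 = 3, so the flip contributes +1; sign now -1
(716227/262509): 716227 mod 262509 = 191209, so (716227/262509) = (191209/262509)
flip (191209/262509) -> (262509/191209): both odd, 191209 mod 4 = 1, 262509 mod 4 = 1, so the flip contributes +1; sign now -1
(262509/191209): 262509 mod 191209 = 71300, so (262509/191209) = (71300/191209)
factor out 2^2: 71300 = 2^2·17825; with 191209 mod 8 = 1, (2/191209) = +1; sign now -1; continue with (17825/191209)
flip (17825/191209) -> (191209/17825): both odd, 17825 mod 4 = 1, 191209 mod 4 = 1, so the flip contributes +1; sign now -1
(191209/17825): 191209 mod 17825 = 12959, so (191209/17825) = (12959/17825)
flip (12959/17825) -> (17825/12959): both odd, 12959 mod 4 = 3, 17825 mod 4 = 1, so the flip contributes +1; sign now -1
(17825/12959): 17825 mod 12959 = 4866, so (17825/12959) = (4866/12959)
factor out 2^1: 4866 = 2^1·2433; with 12959 mod 8 = 7, (2/12959) = +1; sign now -1; continue with (2433/12959)
flip (2433/12959) -> (12959/2433): both odd, 2433 mod 4 = 1, 12959 mod 4 = 3, so the flip contributes +1; sign now -1
(12959/2433): 12959 mod 2433 = 794, so (12959/2433) = (794/2433)
factor out 2^1: 794 = 2^1·397; with 2433 mod 8 = 1, (2/2433) = +1; sign now -1; continue with (397/2433)
flip (397/2433) -> (2433/397): both odd, 397 mod 4 = 1, 2433 mod 4 = 1, so the flip contributes +1; sign now -1
(2433/397): 2433 mod 397 = 51, so (2433/397) = (51/397)
flip (51/397) -> (397/51): both odd, 51 mod 4 = 3, 397 mod 4 = 1, so the flip contributes +1; sign now -1
(397/51): 397 mod 51 = 40, so (397/51) = (40/51)
factor out 2^3: 40 = 2^3·5; with 51 mod 8 = 3, (2/51) = -1; sign now +1; continue with (5/51)
flip (5/51) -> (51/5): both odd, 5 mod 4 = 1, 51 mod 4 = 3, so the flip contributes +1; sign now +1
(51/5): 51 mod 5 = 1, so (51/5) = (1/5)
reached (1/5) = 1, so the symbol is +1

1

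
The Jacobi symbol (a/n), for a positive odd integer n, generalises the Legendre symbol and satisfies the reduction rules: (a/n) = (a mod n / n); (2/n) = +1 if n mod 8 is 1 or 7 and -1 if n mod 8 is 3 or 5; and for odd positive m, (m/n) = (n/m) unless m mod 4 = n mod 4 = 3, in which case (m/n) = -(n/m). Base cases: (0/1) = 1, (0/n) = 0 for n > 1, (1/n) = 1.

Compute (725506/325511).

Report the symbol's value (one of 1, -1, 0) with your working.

(725506/325511): 725506 mod 325511 = 74484, so (725506/325511) = (74484/325511)
factor out 2^2: 74484 = 2^2·18621; with 325511 mod 8 = 7, (2/325511) = +1; sign now +1; continue with (18621/325511)
flip (18621/325511) -> (325511/18621): both odd, 18621 mod 4 = 1, 325511 mod 4 = 3, so the flip contributes +1; sign now +1
(325511/18621): 325511 mod 18621 = 8954, so (325511/18621) = (8954/18621)
factor out 2^1: 8954 = 2^1·4477; with 18621 mod 8 = 5, (2/18621) = -1; sign now -1; continue with (4477/18621)
flip (4477/18621) -> (18621/4477): both odd, 4477 mod 4 = 1, 18621 mod 4 = 1, so the flip contributes +1; sign now -1
(18621/4477): 18621 mod 4477 = 713, so (18621/4477) = (713/4477)
flip (713/4477) -> (4477/713): both odd, 713 mod 4 = 1, 4477 mod 4 = 1, so the flip contributes +1; sign now -1
(4477/713): 4477 mod 713 = 199, so (4477/713) = (199/713)
flip (199/713) -> (713/199): both odd, 199 mod 4 = 3, 713 mod 4 = 1, so the flip contributes +1; sign now -1
(713/199): 713 mod 199 = 116, so (713/199) = (116/199)
factor out 2^2: 116 = 2^2·29; with 199 mod 8 = 7, (2/199) = +1; sign now -1; continue with (29/199)
flip (29/199) -> (199/29): both odd, 29 mod 4 = 1, 199 mod 4 = 3, so the flip contributes +1; sign now -1
(199/29): 199 mod 29 = 25, so (199/29) = (25/29)
flip (25/29) -> (29/25): both odd, 25 mod 4 = 1, 29 mod 4 = 1, so the flip contributes +1; sign now -1
(29/25): 29 mod 25 = 4, so (29/25) = (4/25)
factor out 2^2: 4 = 2^2·1; with 25 mod 8 = 1, (2/25) = +1; sign now -1; continue with (1/25)
reached (1/25) = 1, so the symbol is -1

-1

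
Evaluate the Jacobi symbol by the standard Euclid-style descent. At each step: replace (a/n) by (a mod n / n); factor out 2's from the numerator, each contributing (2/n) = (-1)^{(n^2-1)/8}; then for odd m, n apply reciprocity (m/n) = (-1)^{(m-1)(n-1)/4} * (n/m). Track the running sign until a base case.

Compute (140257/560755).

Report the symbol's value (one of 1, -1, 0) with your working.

0

flip (140257/560755) -> (560755/140257): both odd, 140257 mod 4 = 1, 560755 mod 4 = 3, so the flip contributes +1; sign now +1
(560755/140257): 560755 mod 140257 = 139984, so (560755/140257) = (139984/140257)
factor out 2^4: 139984 = 2^4·8749; with 140257 mod 8 = 1, (2/140257) = +1; sign now +1; continue with (8749/140257)
flip (8749/140257) -> (140257/8749): both odd, 8749 mod 4 = 1, 140257 mod 4 = 1, so the flip contributes +1; sign now +1
(140257/8749): 140257 mod 8749 = 273, so (140257/8749) = (273/8749)
flip (273/8749) -> (8749/273): both odd, 273 mod 4 = 1, 8749 mod 4 = 1, so the flip contributes +1; sign now +1
(8749/273): 8749 mod 273 = 13, so (8749/273) = (13/273)
flip (13/273) -> (273/13): both odd, 13 mod 4 = 1, 273 mod 4 = 1, so the flip contributes +1; sign now +1
(273/13): 273 mod 13 = 0, so (273/13) = (0/13)
reached (0/13); gcd(a, n) > 1, so (0/13) = 0 and the symbol is 0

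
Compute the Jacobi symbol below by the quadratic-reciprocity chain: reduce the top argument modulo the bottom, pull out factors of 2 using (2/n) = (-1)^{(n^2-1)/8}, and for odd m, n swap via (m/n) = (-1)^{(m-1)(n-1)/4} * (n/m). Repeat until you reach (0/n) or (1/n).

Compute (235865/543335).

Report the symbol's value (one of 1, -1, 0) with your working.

0

flip (235865/543335) -> (543335/235865): both odd, 235865 mod 4 = 1, 543335 mod 4 = 3, so the flip contributes +1; sign now +1
(543335/235865): 543335 mod 235865 = 71605, so (543335/235865) = (71605/235865)
flip (71605/235865) -> (235865/71605): both odd, 71605 mod 4 = 1, 235865 mod 4 = 1, so the flip contributes +1; sign now +1
(235865/71605): 235865 mod 71605 = 21050, so (235865/71605) = (21050/71605)
factor out 2^1: 21050 = 2^1·10525; with 71605 mod 8 = 5, (2/71605) = -1; sign now -1; continue with (10525/71605)
flip (10525/71605) -> (71605/10525): both odd, 10525 mod 4 = 1, 71605 mod 4 = 1, so the flip contributes +1; sign now -1
(71605/10525): 71605 mod 10525 = 8455, so (71605/10525) = (8455/10525)
flip (8455/10525) -> (10525/8455): both odd, 8455 mod 4 = 3, 10525 mod 4 = 1, so the flip contributes +1; sign now -1
(10525/8455): 10525 mod 8455 = 2070, so (10525/8455) = (2070/8455)
factor out 2^1: 2070 = 2^1·1035; with 8455 mod 8 = 7, (2/8455) = +1; sign now -1; continue with (1035/8455)
flip (1035/8455) -> (8455/1035): both odd, 1035 mod 4 = 3, 8455 mod 4 = 3, so the flip contributes -1; sign now +1
(8455/1035): 8455 mod 1035 = 175, so (8455/1035) = (175/1035)
flip (175/1035) -> (1035/175): both odd, 175 mod 4 = 3, 1035 mod 4 = 3, so the flip contributes -1; sign now -1
(1035/175): 1035 mod 175 = 160, so (1035/175) = (160/175)
factor out 2^5: 160 = 2^5·5; with 175 mod 8 = 7, (2/175) = +1; sign now -1; continue with (5/175)
flip (5/175) -> (175/5): both odd, 5 mod 4 = 1, 175 mod 4 = 3, so the flip contributes +1; sign now -1
(175/5): 175 mod 5 = 0, so (175/5) = (0/5)
reached (0/5); gcd(a, n) > 1, so (0/5) = 0 and the symbol is 0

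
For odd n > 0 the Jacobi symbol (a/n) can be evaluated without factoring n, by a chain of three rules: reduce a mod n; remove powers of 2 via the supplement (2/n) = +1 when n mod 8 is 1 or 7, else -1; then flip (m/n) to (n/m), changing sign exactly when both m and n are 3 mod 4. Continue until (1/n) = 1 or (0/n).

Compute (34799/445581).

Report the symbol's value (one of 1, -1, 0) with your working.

flip (34799/445581) -> (445581/34799): both odd, 34799 mod 4 = 3, 445581 mod 4 = 1, so the flip contributes +1; sign now +1
(445581/34799): 445581 mod 34799 = 27993, so (445581/34799) = (27993/34799)
flip (27993/34799) -> (34799/27993): both odd, 27993 mod 4 = 1, 34799 mod 4 = 3, so the flip contributes +1; sign now +1
(34799/27993): 34799 mod 27993 = 6806, so (34799/27993) = (6806/27993)
factor out 2^1: 6806 = 2^1·3403; with 27993 mod 8 = 1, (2/27993) = +1; sign now +1; continue with (3403/27993)
flip (3403/27993) -> (27993/3403): both odd, 3403 mod 4 = 3, 27993 mod 4 = 1, so the flip contributes +1; sign now +1
(27993/3403): 27993 mod 3403 = 769, so (27993/3403) = (769/3403)
flip (769/3403) -> (3403/769): both odd, 769 mod 4 = 1, 3403 mod 4 = 3, so the flip contributes +1; sign now +1
(3403/769): 3403 mod 769 = 327, so (3403/769) = (327/769)
flip (327/769) -> (769/327): both odd, 327 mod 4 = 3, 769 mod 4 = 1, so the flip contributes +1; sign now +1
(769/327): 769 mod 327 = 115, so (769/327) = (115/327)
flip (115/327) -> (327/115): both odd, 115 mod 4 = 3, 327 mod 4 = 3, so the flip contributes -1; sign now -1
(327/115): 327 mod 115 = 97, so (327/115) = (97/115)
flip (97/115) -> (115/97): both odd, 97 mod 4 = 1, 115 mod 4 = 3, so the flip contributes +1; sign now -1
(115/97): 115 mod 97 = 18, so (115/97) = (18/97)
factor out 2^1: 18 = 2^1·9; with 97 mod 8 = 1, (2/97) = +1; sign now -1; continue with (9/97)
flip (9/97) -> (97/9): both odd, 9 mod 4 = 1, 97 mod 4 = 1, so the flip contributes +1; sign now -1
(97/9): 97 mod 9 = 7, so (97/9) = (7/9)
flip (7/9) -> (9/7): both odd, 7 mod 4 = 3, 9 mod 4 = 1, so the flip contributes +1; sign now -1
(9/7): 9 mod 7 = 2, so (9/7) = (2/7)
factor out 2^1: 2 = 2^1·1; with 7 mod 8 = 7, (2/7) = +1; sign now -1; continue with (1/7)
reached (1/7) = 1, so the symbol is -1

-1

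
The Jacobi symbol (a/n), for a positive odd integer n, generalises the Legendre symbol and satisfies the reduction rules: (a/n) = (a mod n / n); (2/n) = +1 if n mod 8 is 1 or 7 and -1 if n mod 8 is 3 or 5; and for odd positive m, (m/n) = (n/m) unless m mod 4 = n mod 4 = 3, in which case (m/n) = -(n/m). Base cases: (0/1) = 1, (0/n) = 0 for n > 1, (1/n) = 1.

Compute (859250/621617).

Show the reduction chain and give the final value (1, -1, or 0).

(859250/621617) = (237633/621617)   [reduce mod 621617]
reciprocity: (237633/621617) = +1·(621617/237633) since 237633 mod 4 = 1, 621617 mod 4 = 1; sign now +1
(621617/237633) = (146351/237633)   [reduce mod 237633]
reciprocity: (146351/237633) = +1·(237633/146351) since 146351 mod 4 = 3, 237633 mod 4 = 1; sign now +1
(237633/146351) = (91282/146351)   [reduce mod 146351]
91282 = 2^1·45641; (2/146351) = +1 since 146351 mod 8 = 7, so (91282/146351) = (+1)^1·(45641/146351); sign now +1
reciprocity: (45641/146351) = +1·(146351/45641) since 45641 mod 4 = 1, 146351 mod 4 = 3; sign now +1
(146351/45641) = (9428/45641)   [reduce mod 45641]
9428 = 2^2·2357; (2/45641) = +1 since 45641 mod 8 = 1, so (9428/45641) = (+1)^2·(2357/45641); sign now +1
reciprocity: (2357/45641) = +1·(45641/2357) since 2357 mod 4 = 1, 45641 mod 4 = 1; sign now +1
(45641/2357) = (858/2357)   [reduce mod 2357]
858 = 2^1·429; (2/2357) = -1 since 2357 mod 8 = 5, so (858/2357) = (-1)^1·(429/2357); sign now -1
reciprocity: (429/2357) = +1·(2357/429) since 429 mod 4 = 1, 2357 mod 4 = 1; sign now -1
(2357/429) = (212/429)   [reduce mod 429]
212 = 2^2·53; (2/429) = -1 since 429 mod 8 = 5, so (212/429) = (-1)^2·(53/429); sign now -1
reciprocity: (53/429) = +1·(429/53) since 53 mod 4 = 1, 429 mod 4 = 1; sign now -1
(429/53) = (5/53)   [reduce mod 53]
reciprocity: (5/53) = +1·(53/5) since 5 mod 4 = 1, 53 mod 4 = 1; sign now -1
(53/5) = (3/5)   [reduce mod 5]
reciprocity: (3/5) = +1·(5/3) since 3 mod 4 = 3, 5 mod 4 = 1; sign now -1
(5/3) = (2/3)   [reduce mod 3]
2 = 2^1·1; (2/3) = -1 since 3 mod 8 = 3, so (2/3) = (-1)^1·(1/3); sign now +1
(1/3) = 1; final value = sign = +1

1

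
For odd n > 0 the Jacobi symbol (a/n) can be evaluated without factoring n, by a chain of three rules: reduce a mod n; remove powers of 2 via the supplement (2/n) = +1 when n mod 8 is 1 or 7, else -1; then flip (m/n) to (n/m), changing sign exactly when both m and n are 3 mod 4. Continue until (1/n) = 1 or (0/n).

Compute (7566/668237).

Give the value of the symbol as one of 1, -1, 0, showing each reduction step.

-1

7566 = 2^1·3783; (2/668237) = -1 since 668237 mod 8 = 5, so (7566/668237) = (-1)^1·(3783/668237); sign now -1
reciprocity: (3783/668237) = +1·(668237/3783) since 3783 mod 4 = 3, 668237 mod 4 = 1; sign now -1
(668237/3783) = (2429/3783)   [reduce mod 3783]
reciprocity: (2429/3783) = +1·(3783/2429) since 2429 mod 4 = 1, 3783 mod 4 = 3; sign now -1
(3783/2429) = (1354/2429)   [reduce mod 2429]
1354 = 2^1·677; (2/2429) = -1 since 2429 mod 8 = 5, so (1354/2429) = (-1)^1·(677/2429); sign now +1
reciprocity: (677/2429) = +1·(2429/677) since 677 mod 4 = 1, 2429 mod 4 = 1; sign now +1
(2429/677) = (398/677)   [reduce mod 677]
398 = 2^1·199; (2/677) = -1 since 677 mod 8 = 5, so (398/677) = (-1)^1·(199/677); sign now -1
reciprocity: (199/677) = +1·(677/199) since 199 mod 4 = 3, 677 mod 4 = 1; sign now -1
(677/199) = (80/199)   [reduce mod 199]
80 = 2^4·5; (2/199) = +1 since 199 mod 8 = 7, so (80/199) = (+1)^4·(5/199); sign now -1
reciprocity: (5/199) = +1·(199/5) since 5 mod 4 = 1, 199 mod 4 = 3; sign now -1
(199/5) = (4/5)   [reduce mod 5]
4 = 2^2·1; (2/5) = -1 since 5 mod 8 = 5, so (4/5) = (-1)^2·(1/5); sign now -1
(1/5) = 1; final value = sign = -1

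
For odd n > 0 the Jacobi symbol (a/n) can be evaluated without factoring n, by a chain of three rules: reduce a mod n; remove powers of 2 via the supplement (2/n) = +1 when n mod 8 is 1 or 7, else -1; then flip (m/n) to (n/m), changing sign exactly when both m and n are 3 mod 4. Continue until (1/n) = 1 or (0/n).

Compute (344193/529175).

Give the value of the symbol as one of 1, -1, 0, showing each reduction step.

1

flip (344193/529175) -> (529175/344193): both odd, 344193 mod 4 = 1, 529175 mod 4 = 3, so the flip contributes +1; sign now +1
(529175/344193): 529175 mod 344193 = 184982, so (529175/344193) = (184982/344193)
factor out 2^1: 184982 = 2^1·92491; with 344193 mod 8 = 1, (2/344193) = +1; sign now +1; continue with (92491/344193)
flip (92491/344193) -> (344193/92491): both odd, 92491 mod 4 = 3, 344193 mod 4 = 1, so the flip contributes +1; sign now +1
(344193/92491): 344193 mod 92491 = 66720, so (344193/92491) = (66720/92491)
factor out 2^5: 66720 = 2^5·2085; with 92491 mod 8 = 3, (2/92491) = -1; sign now -1; continue with (2085/92491)
flip (2085/92491) -> (92491/2085): both odd, 2085 mod 4 = 1, 92491 mod 4 = 3, so the flip contributes +1; sign now -1
(92491/2085): 92491 mod 2085 = 751, so (92491/2085) = (751/2085)
flip (751/2085) -> (2085/751): both odd, 751 mod 4 = 3, 2085 mod 4 = 1, so the flip contributes +1; sign now -1
(2085/751): 2085 mod 751 = 583, so (2085/751) = (583/751)
flip (583/751) -> (751/583): both odd, 583 mod 4 = 3, 751 mod 4 = 3, so the flip contributes -1; sign now +1
(751/583): 751 mod 583 = 168, so (751/583) = (168/583)
factor out 2^3: 168 = 2^3·21; with 583 mod 8 = 7, (2/583) = +1; sign now +1; continue with (21/583)
flip (21/583) -> (583/21): both odd, 21 mod 4 = 1, 583 mod 4 = 3, so the flip contributes +1; sign now +1
(583/21): 583 mod 21 = 16, so (583/21) = (16/21)
factor out 2^4: 16 = 2^4·1; with 21 mod 8 = 5, (2/21) = -1; sign now +1; continue with (1/21)
reached (1/21) = 1, so the symbol is +1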